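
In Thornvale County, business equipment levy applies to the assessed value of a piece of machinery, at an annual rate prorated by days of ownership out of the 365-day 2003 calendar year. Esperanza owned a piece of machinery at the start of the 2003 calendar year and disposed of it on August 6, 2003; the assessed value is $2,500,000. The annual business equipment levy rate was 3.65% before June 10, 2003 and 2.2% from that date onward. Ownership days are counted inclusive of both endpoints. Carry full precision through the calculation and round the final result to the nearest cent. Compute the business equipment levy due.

$48,739.73

January 1 – June 9, 2003: 160 days at 3.65% → $2,500,000 × 3.65% × 160/365 = $40,000.0000
June 10 – August 6, 2003: 58 days at 2.2% → $2,500,000 × 2.2% × 58/365 = $8,739.7260
Total = $48,739.7260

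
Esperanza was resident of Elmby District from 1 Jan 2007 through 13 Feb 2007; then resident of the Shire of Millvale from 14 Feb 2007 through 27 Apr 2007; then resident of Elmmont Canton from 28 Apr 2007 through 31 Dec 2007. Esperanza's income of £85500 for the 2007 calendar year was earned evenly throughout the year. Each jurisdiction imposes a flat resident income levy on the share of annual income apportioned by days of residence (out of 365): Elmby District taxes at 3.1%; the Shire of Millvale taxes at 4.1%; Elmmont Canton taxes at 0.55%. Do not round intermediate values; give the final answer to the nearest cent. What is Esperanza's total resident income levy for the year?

£1340.12

Elmby District, 1 Jan – 13 Feb 2007: 44 days → £85500 × 3.1% × 44/365 = £319.5123
The Shire of Millvale, 14 Feb – 27 Apr 2007: 73 days → £85500 × 4.1% × 73/365 = £701.1000
Elmmont Canton, 28 Apr – 31 Dec 2007: 248 days → £85500 × 0.55% × 248/365 = £319.5123
Total = £1340.1247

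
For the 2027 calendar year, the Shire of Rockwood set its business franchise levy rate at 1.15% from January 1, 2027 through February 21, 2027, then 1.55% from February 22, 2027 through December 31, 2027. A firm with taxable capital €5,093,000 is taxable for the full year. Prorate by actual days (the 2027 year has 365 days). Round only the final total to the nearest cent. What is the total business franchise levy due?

€76,039.19

January 1 – February 21, 2027: 52 days at 1.15% → €5,093,000 × 1.15% × 52/365 = €8,344.1479
February 22 – December 31, 2027: 313 days at 1.55% → €5,093,000 × 1.55% × 313/365 = €67,695.0397
Total = €76,039.1877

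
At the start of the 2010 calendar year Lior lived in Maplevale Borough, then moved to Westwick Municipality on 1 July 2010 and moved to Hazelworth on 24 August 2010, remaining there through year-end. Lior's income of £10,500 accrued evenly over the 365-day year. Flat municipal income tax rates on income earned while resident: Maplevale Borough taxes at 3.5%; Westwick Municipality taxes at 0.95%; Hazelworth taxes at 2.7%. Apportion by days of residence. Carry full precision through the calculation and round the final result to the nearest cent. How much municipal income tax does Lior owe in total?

Maplevale Borough, 1 January – 30 June 2010: 181 days → £10,500 × 3.5% × 181/365 = £182.2397
Westwick Municipality, 1 July – 23 August 2010: 54 days → £10,500 × 0.95% × 54/365 = £14.7575
Hazelworth, 24 August – 31 December 2010: 130 days → £10,500 × 2.7% × 130/365 = £100.9726
Total = £297.9699

£297.97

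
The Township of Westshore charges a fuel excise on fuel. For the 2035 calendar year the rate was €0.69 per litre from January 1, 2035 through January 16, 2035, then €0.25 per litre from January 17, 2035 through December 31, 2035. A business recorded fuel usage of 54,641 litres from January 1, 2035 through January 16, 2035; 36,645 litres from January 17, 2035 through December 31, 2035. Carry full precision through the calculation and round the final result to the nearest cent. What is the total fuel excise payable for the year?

€46,863.54

January 1 – January 16, 2035: 54,641 litres at €0.69/litre → €37,702.29
January 17 – December 31, 2035: 36,645 litres at €0.25/litre → €9,161.25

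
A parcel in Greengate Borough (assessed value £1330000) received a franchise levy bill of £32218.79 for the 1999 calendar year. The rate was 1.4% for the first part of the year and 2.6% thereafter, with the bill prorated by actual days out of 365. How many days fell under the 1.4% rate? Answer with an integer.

54 days

Let d = days at the first rate; then 365 − d days at the second rate.
£1330000 × [1.4%·d + 2.6%·(365−d)] / 365 = £32218.79
Solving gives d = 54, so the new rate took effect on 24 Feb 1999.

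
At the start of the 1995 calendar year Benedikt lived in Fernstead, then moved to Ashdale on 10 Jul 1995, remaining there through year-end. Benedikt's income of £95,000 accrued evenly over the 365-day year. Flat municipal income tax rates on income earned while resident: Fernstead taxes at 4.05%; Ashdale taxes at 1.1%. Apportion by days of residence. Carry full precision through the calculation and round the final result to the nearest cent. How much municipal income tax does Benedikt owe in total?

Fernstead, 1 Jan – 9 Jul 1995: 190 days → £95,000 × 4.05% × 190/365 = £2,002.8082
Ashdale, 10 Jul – 31 Dec 1995: 175 days → £95,000 × 1.1% × 175/365 = £501.0274
Total = £2,503.8356

£2,503.84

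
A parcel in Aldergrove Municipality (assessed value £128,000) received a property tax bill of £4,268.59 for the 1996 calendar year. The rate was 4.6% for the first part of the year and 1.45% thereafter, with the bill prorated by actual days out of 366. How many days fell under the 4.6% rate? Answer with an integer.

Let d = days at the first rate; then 366 − d days at the second rate.
£128,000 × [4.6%·d + 1.45%·(366−d)] / 366 = £4,268.59
Solving gives d = 219, so the new rate took effect on August 7, 1996.

219 days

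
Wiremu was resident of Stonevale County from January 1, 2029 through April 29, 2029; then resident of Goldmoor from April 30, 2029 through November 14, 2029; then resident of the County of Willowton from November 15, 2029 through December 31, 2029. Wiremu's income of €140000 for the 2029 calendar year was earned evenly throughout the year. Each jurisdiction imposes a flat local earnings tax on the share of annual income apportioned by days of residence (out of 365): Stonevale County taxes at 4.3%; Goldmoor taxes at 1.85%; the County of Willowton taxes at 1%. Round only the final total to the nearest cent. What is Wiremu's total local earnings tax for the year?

Stonevale County, January 1 – April 29, 2029: 119 days → €140000 × 4.3% × 119/365 = €1962.6849
Goldmoor, April 30 – November 14, 2029: 199 days → €140000 × 1.85% × 199/365 = €1412.0822
The County of Willowton, November 15 – December 31, 2029: 47 days → €140000 × 1% × 47/365 = €180.2740
Total = €3555.0411

€3555.04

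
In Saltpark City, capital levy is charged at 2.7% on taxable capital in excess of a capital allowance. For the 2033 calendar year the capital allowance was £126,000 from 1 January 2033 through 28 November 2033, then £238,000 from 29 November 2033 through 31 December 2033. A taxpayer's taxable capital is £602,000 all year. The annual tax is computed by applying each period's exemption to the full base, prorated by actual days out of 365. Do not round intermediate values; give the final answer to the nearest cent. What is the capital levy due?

£12,578.60

1 January – 28 November 2033: 332 days, exemption £126,000 → (£602,000 − £126,000) × 2.7% × 332/365 = £11,690.0384
29 November – 31 December 2033: 33 days, exemption £238,000 → (£602,000 − £238,000) × 2.7% × 33/365 = £888.5589
Total = £12,578.5973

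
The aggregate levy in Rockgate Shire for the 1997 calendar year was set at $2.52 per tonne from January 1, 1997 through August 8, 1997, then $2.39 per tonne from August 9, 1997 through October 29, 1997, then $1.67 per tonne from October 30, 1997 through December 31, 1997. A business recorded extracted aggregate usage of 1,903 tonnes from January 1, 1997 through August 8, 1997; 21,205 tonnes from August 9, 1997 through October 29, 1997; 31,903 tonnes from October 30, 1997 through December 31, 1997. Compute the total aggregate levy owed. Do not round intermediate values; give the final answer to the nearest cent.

$108,753.52

January 1 – August 8, 1997: 1,903 tonnes at $2.52/tonne → $4,795.56
August 9 – October 29, 1997: 21,205 tonnes at $2.39/tonne → $50,679.95
October 30 – December 31, 1997: 31,903 tonnes at $1.67/tonne → $53,278.01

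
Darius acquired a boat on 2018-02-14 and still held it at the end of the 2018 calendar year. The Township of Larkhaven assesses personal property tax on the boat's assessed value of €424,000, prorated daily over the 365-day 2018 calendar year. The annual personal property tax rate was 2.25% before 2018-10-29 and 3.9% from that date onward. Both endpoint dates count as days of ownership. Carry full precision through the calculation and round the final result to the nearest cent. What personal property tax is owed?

€9,616.67

2018-02-14 to 2018-10-28: 257 days at 2.25% → €424,000 × 2.25% × 257/365 = €6,717.2055
2018-10-29 to 2018-12-31: 64 days at 3.9% → €424,000 × 3.9% × 64/365 = €2,899.4630
Total = €9,616.6685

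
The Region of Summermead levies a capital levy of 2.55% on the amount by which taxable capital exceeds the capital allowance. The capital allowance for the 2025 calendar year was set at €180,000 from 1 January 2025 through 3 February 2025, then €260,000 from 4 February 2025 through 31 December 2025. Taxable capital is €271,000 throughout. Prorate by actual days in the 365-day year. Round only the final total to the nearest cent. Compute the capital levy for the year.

1 January – 3 February 2025: 34 days, exemption €180,000 → (€271,000 − €180,000) × 2.55% × 34/365 = €216.1562
4 February – 31 December 2025: 331 days, exemption €260,000 → (€271,000 − €260,000) × 2.55% × 331/365 = €254.3712
Total = €470.5274

€470.53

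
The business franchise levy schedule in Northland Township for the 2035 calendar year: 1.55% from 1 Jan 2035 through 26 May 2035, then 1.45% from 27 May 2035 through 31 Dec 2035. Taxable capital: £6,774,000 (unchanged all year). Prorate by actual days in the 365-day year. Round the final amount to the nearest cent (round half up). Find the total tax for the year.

1 Jan – 26 May 2035: 146 days at 1.55% → £6,774,000 × 1.55% × 146/365 = £41,998.8000
27 May – 31 Dec 2035: 219 days at 1.45% → £6,774,000 × 1.45% × 219/365 = £58,933.8000
Total = £100,932.6000

£100,932.60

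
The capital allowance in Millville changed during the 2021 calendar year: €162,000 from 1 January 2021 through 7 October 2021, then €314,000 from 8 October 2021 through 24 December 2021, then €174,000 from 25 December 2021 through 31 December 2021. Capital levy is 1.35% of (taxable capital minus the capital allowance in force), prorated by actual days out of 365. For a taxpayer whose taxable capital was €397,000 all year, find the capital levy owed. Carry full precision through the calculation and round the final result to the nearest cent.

1 January – 7 October 2021: 280 days, exemption €162,000 → (€397,000 − €162,000) × 1.35% × 280/365 = €2,433.6986
8 October – 24 December 2021: 78 days, exemption €314,000 → (€397,000 − €314,000) × 1.35% × 78/365 = €239.4493
25 December – 31 December 2021: 7 days, exemption €174,000 → (€397,000 − €174,000) × 1.35% × 7/365 = €57.7356
Total = €2,730.8836

€2,730.88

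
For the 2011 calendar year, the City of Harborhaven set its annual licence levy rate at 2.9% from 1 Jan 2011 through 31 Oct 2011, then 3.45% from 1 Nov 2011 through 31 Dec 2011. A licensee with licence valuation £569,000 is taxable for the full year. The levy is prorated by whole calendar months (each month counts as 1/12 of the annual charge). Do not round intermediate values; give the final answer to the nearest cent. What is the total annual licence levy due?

1 Jan – 31 Oct 2011: 10 months at 2.9% → £569,000 × 2.9% × 10/12 = £13,750.8333
1 Nov – 31 Dec 2011: 2 months at 3.45% → £569,000 × 3.45% × 2/12 = £3,271.7500
Total = £17,022.5833

£17,022.58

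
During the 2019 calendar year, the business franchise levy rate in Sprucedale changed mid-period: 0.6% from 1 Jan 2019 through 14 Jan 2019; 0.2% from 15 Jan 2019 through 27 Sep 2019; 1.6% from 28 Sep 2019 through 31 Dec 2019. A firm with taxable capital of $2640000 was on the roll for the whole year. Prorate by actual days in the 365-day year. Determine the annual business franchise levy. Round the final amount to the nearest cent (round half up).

$15304.77

1 Jan – 14 Jan 2019: 14 days at 0.6% → $2640000 × 0.6% × 14/365 = $607.5616
15 Jan – 27 Sep 2019: 256 days at 0.2% → $2640000 × 0.2% × 256/365 = $3703.2329
28 Sep – 31 Dec 2019: 95 days at 1.6% → $2640000 × 1.6% × 95/365 = $10993.9726
Total = $15304.7671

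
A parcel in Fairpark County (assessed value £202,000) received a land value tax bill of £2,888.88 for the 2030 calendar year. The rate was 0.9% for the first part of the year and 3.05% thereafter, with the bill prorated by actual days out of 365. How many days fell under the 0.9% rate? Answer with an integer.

275 days

Let d = days at the first rate; then 365 − d days at the second rate.
£202,000 × [0.9%·d + 3.05%·(365−d)] / 365 = £2,888.88
Solving gives d = 275, so the new rate took effect on October 3, 2030.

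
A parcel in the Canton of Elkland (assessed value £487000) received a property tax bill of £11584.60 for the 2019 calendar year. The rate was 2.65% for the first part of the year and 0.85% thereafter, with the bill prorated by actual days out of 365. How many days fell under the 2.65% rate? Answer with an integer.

Let d = days at the first rate; then 365 − d days at the second rate.
£487000 × [2.65%·d + 0.85%·(365−d)] / 365 = £11584.60
Solving gives d = 310, so the new rate took effect on 7 Nov 2019.

310 days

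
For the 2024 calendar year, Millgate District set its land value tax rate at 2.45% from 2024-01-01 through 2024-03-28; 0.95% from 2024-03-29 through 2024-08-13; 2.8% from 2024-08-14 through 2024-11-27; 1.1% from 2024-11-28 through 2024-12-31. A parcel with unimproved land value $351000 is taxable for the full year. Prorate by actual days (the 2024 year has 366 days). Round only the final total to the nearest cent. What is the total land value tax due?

$6529.94

2024-01-01 to 2024-03-28: 88 days at 2.45% → $351000 × 2.45% × 88/366 = $2067.6393
2024-03-29 to 2024-08-13: 138 days at 0.95% → $351000 × 0.95% × 138/366 = $1257.2705
2024-08-14 to 2024-11-27: 106 days at 2.8% → $351000 × 2.8% × 106/366 = $2846.3607
2024-11-28 to 2024-12-31: 34 days at 1.1% → $351000 × 1.1% × 34/366 = $358.6721
Total = $6529.9426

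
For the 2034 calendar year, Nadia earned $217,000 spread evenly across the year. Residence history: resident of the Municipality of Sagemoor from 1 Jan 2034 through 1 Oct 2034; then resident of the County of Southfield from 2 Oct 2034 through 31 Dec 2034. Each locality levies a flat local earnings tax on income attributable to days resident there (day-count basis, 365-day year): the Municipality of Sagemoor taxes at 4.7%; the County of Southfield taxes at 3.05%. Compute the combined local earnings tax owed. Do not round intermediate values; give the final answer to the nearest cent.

$9,306.33

The Municipality of Sagemoor, 1 Jan – 1 Oct 2034: 274 days → $217,000 × 4.7% × 274/365 = $7,656.2356
The County of Southfield, 2 Oct – 31 Dec 2034: 91 days → $217,000 × 3.05% × 91/365 = $1,650.0918
Total = $9,306.3274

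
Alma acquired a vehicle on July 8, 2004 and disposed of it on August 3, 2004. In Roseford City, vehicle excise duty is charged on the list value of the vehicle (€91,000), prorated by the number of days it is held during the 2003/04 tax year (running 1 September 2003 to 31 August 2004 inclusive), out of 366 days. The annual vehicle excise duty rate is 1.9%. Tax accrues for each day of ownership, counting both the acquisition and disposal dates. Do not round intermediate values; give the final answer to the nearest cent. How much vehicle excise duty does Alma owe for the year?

Days held (July 8 – August 3, 2004): 27 out of 366
Tax = €91,000 × 1.9% × 27/366 = €127.5492

€127.55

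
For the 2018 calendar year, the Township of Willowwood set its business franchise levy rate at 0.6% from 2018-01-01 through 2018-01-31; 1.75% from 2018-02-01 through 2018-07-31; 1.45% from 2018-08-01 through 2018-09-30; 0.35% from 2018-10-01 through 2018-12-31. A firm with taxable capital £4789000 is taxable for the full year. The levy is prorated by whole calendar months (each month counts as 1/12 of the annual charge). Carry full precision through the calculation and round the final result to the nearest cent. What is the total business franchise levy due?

2018-01-01 to 2018-01-31: 1 month at 0.6% → £4789000 × 0.6% × 1/12 = £2394.5000
2018-02-01 to 2018-07-31: 6 months at 1.75% → £4789000 × 1.75% × 6/12 = £41903.7500
2018-08-01 to 2018-09-30: 2 months at 1.45% → £4789000 × 1.45% × 2/12 = £11573.4167
2018-10-01 to 2018-12-31: 3 months at 0.35% → £4789000 × 0.35% × 3/12 = £4190.3750
Total = £60062.0417

£60062.04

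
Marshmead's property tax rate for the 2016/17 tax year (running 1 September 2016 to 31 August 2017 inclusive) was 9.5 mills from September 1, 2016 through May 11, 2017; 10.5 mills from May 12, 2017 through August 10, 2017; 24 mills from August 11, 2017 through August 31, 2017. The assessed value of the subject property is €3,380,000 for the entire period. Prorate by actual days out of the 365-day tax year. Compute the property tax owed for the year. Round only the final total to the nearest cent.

€35,772.44

September 1, 2016 – May 11, 2017: 253 days at 9.5 mills → €3,380,000 × 0.95% × 253/365 = €22,257.0685
May 12 – August 10, 2017: 91 days at 10.5 mills → €3,380,000 × 1.05% × 91/365 = €8,848.1918
August 11 – August 31, 2017: 21 days at 24 mills → €3,380,000 × 2.4% × 21/365 = €4,667.1781
Total = €35,772.4384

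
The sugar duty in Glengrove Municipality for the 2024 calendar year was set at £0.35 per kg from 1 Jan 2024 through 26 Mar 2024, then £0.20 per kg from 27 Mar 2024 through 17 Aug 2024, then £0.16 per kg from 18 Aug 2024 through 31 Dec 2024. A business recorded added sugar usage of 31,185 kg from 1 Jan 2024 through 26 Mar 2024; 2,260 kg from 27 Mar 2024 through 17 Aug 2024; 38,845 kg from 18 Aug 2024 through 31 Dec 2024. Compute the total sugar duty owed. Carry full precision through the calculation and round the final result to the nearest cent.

1 Jan – 26 Mar 2024: 31,185 kg at £0.35/kg → £10,914.75
27 Mar – 17 Aug 2024: 2,260 kg at £0.20/kg → £452.00
18 Aug – 31 Dec 2024: 38,845 kg at £0.16/kg → £6,215.20

£17,581.95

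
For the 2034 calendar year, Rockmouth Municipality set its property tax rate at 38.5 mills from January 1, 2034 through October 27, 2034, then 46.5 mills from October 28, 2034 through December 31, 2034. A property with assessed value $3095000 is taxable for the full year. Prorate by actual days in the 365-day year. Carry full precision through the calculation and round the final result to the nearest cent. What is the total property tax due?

January 1 – October 27, 2034: 300 days at 38.5 mills → $3095000 × 3.85% × 300/365 = $97937.6712
October 28 – December 31, 2034: 65 days at 46.5 mills → $3095000 × 4.65% × 65/365 = $25629.1438
Total = $123566.8151

$123566.82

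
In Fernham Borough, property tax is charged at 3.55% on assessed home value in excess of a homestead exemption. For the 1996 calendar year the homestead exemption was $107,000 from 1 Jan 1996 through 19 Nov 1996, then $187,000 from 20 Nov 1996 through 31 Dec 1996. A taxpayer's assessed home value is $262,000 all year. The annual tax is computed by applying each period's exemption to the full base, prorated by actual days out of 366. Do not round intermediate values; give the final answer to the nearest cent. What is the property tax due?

$5,176.60

1 Jan – 19 Nov 1996: 324 days, exemption $107,000 → ($262,000 − $107,000) × 3.55% × 324/366 = $4,871.0656
20 Nov – 31 Dec 1996: 42 days, exemption $187,000 → ($262,000 − $187,000) × 3.55% × 42/366 = $305.5328
Total = $5,176.5984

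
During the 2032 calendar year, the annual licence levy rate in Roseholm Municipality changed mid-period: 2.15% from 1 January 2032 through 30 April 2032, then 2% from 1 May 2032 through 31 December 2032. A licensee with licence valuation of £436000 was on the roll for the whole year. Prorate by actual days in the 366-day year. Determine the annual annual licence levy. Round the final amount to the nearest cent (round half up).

1 January – 30 April 2032: 121 days at 2.15% → £436000 × 2.15% × 121/366 = £3099.0546
1 May – 31 December 2032: 245 days at 2% → £436000 × 2% × 245/366 = £5837.1585
Total = £8936.2131

£8936.21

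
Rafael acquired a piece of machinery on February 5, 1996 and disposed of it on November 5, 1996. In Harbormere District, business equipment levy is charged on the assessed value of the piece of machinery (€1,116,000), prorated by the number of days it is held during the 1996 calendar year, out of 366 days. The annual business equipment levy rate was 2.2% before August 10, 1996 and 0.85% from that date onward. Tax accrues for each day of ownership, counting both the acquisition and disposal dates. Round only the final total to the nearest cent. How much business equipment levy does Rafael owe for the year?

February 5 – August 9, 1996: 187 days at 2.2% → €1,116,000 × 2.2% × 187/366 = €12,544.3279
August 10 – November 5, 1996: 88 days at 0.85% → €1,116,000 × 0.85% × 88/366 = €2,280.7869
Total = €14,825.1148

€14,825.11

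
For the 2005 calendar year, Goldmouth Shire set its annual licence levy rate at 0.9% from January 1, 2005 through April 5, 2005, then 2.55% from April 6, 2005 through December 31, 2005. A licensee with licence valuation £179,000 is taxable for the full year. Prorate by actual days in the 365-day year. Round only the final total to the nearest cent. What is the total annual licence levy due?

£3,795.78

January 1 – April 5, 2005: 95 days at 0.9% → £179,000 × 0.9% × 95/365 = £419.3014
April 6 – December 31, 2005: 270 days at 2.55% → £179,000 × 2.55% × 270/365 = £3,376.4795
Total = £3,795.7808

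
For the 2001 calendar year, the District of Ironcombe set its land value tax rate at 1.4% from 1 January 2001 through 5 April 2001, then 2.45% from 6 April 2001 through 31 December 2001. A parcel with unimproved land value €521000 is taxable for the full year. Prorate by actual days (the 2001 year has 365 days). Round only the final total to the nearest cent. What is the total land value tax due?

€11340.67

1 January – 5 April 2001: 95 days at 1.4% → €521000 × 1.4% × 95/365 = €1898.4384
6 April – 31 December 2001: 270 days at 2.45% → €521000 × 2.45% × 270/365 = €9442.2329
Total = €11340.6712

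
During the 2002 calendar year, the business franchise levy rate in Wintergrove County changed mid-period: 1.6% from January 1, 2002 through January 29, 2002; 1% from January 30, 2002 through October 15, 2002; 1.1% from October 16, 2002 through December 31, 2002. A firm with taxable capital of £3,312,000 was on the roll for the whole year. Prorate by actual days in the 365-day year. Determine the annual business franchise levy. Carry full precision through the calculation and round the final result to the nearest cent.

£35,397.57

January 1 – January 29, 2002: 29 days at 1.6% → £3,312,000 × 1.6% × 29/365 = £4,210.3233
January 30 – October 15, 2002: 259 days at 1% → £3,312,000 × 1% × 259/365 = £23,501.5890
October 16 – December 31, 2002: 77 days at 1.1% → £3,312,000 × 1.1% × 77/365 = £7,685.6548
Total = £35,397.5671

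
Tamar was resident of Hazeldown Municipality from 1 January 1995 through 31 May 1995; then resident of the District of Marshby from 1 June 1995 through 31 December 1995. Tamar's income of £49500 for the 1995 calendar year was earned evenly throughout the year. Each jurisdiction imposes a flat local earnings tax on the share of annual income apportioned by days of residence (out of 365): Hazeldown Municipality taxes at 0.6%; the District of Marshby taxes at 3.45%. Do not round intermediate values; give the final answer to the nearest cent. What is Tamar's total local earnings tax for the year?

Hazeldown Municipality, 1 January – 31 May 1995: 151 days → £49500 × 0.6% × 151/365 = £122.8685
The District of Marshby, 1 June – 31 December 1995: 214 days → £49500 × 3.45% × 214/365 = £1001.2562
Total = £1124.1247

£1124.12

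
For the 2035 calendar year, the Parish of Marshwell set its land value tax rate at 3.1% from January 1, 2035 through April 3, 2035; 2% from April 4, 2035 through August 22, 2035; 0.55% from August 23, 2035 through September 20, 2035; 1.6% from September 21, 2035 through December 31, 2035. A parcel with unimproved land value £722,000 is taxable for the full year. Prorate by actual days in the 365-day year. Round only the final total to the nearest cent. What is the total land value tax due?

£14,824.74

January 1 – April 3, 2035: 93 days at 3.1% → £722,000 × 3.1% × 93/365 = £5,702.8110
April 4 – August 22, 2035: 141 days at 2% → £722,000 × 2% × 141/365 = £5,578.1918
August 23 – September 20, 2035: 29 days at 0.55% → £722,000 × 0.55% × 29/365 = £315.5041
September 21 – December 31, 2035: 102 days at 1.6% → £722,000 × 1.6% × 102/365 = £3,228.2301
Total = £14,824.7370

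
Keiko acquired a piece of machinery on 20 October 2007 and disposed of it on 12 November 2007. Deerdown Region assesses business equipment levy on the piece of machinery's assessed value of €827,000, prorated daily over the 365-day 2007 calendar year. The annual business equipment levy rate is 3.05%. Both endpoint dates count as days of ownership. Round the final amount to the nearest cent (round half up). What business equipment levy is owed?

Days held (20 October – 12 November 2007): 24 out of 365
Tax = €827,000 × 3.05% × 24/365 = €1,658.5315

€1,658.53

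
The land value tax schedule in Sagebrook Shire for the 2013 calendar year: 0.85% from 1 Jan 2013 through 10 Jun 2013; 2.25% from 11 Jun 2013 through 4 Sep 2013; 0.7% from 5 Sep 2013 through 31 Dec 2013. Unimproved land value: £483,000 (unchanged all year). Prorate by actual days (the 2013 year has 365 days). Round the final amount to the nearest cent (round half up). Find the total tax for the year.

1 Jan – 10 Jun 2013: 161 days at 0.85% → £483,000 × 0.85% × 161/365 = £1,810.9192
11 Jun – 4 Sep 2013: 86 days at 2.25% → £483,000 × 2.25% × 86/365 = £2,560.5616
5 Sep – 31 Dec 2013: 118 days at 0.7% → £483,000 × 0.7% × 118/365 = £1,093.0356
Total = £5,464.5164

£5,464.52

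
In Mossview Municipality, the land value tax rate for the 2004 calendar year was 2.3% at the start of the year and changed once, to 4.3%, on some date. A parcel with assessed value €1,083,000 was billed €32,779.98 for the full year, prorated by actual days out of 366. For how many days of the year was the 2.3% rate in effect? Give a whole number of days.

233 days

Let d = days at the first rate; then 366 − d days at the second rate.
€1,083,000 × [2.3%·d + 4.3%·(366−d)] / 366 = €32,779.98
Solving gives d = 233, so the new rate took effect on August 21, 2004.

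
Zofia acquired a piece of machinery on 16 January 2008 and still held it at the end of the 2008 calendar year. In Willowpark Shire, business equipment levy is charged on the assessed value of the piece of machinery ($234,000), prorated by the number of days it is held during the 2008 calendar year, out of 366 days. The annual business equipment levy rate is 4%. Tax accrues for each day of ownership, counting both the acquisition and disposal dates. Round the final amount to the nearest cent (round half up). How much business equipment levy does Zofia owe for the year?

$8,976.39

Days held (16 January – 31 December 2008): 351 out of 366
Tax = $234,000 × 4% × 351/366 = $8,976.3934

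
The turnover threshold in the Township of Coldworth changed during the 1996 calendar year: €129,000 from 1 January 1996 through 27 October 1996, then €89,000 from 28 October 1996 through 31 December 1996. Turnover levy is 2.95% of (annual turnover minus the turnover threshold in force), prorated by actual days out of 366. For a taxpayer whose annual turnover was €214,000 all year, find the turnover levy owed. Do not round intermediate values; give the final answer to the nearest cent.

€2,717.06

1 January – 27 October 1996: 301 days, exemption €129,000 → (€214,000 − €129,000) × 2.95% × 301/366 = €2,062.1790
28 October – 31 December 1996: 65 days, exemption €89,000 → (€214,000 − €89,000) × 2.95% × 65/366 = €654.8839
Total = €2,717.0628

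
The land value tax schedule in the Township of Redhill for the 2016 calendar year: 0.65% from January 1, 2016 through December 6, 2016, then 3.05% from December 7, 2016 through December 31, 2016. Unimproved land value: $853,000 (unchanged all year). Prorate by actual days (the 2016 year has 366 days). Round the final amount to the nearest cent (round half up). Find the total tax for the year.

January 1 – December 6, 2016: 341 days at 0.65% → $853,000 × 0.65% × 341/366 = $5,165.7773
December 7 – December 31, 2016: 25 days at 3.05% → $853,000 × 3.05% × 25/366 = $1,777.0833
Total = $6,942.8607

$6,942.86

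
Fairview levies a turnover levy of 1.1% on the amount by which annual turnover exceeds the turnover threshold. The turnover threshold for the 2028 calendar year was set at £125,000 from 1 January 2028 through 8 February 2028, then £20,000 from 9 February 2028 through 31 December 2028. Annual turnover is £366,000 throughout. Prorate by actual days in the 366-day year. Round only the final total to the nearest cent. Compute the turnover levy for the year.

1 January – 8 February 2028: 39 days, exemption £125,000 → (£366,000 − £125,000) × 1.1% × 39/366 = £282.4836
9 February – 31 December 2028: 327 days, exemption £20,000 → (£366,000 − £20,000) × 1.1% × 327/366 = £3,400.4426
Total = £3,682.9262

£3,682.93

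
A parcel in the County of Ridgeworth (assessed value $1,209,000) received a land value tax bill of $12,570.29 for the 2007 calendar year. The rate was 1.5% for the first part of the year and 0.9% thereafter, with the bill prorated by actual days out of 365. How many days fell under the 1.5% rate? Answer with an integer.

Let d = days at the first rate; then 365 − d days at the second rate.
$1,209,000 × [1.5%·d + 0.9%·(365−d)] / 365 = $12,570.29
Solving gives d = 85, so the new rate took effect on March 27, 2007.

85 days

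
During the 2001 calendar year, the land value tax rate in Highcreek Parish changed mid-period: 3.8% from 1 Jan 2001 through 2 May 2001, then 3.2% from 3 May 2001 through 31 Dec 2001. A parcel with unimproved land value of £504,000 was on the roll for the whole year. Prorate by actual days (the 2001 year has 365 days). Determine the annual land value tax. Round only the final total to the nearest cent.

£17,138.76

1 Jan – 2 May 2001: 122 days at 3.8% → £504,000 × 3.8% × 122/365 = £6,401.4904
3 May – 31 Dec 2001: 243 days at 3.2% → £504,000 × 3.2% × 243/365 = £10,737.2712
Total = £17,138.7616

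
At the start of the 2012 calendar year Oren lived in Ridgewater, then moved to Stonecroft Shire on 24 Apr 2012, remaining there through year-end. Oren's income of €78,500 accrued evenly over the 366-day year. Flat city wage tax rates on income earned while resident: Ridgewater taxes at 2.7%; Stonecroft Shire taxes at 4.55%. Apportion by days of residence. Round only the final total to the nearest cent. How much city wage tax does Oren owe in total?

Ridgewater, 1 Jan – 23 Apr 2012: 114 days → €78,500 × 2.7% × 114/366 = €660.1721
Stonecroft Shire, 24 Apr – 31 Dec 2012: 252 days → €78,500 × 4.55% × 252/366 = €2,459.2377
Total = €3,119.4098

€3,119.41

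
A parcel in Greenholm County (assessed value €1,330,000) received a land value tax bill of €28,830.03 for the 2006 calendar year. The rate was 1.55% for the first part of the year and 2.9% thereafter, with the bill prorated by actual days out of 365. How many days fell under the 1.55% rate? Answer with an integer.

198 days

Let d = days at the first rate; then 365 − d days at the second rate.
€1,330,000 × [1.55%·d + 2.9%·(365−d)] / 365 = €28,830.03
Solving gives d = 198, so the new rate took effect on 18 July 2006.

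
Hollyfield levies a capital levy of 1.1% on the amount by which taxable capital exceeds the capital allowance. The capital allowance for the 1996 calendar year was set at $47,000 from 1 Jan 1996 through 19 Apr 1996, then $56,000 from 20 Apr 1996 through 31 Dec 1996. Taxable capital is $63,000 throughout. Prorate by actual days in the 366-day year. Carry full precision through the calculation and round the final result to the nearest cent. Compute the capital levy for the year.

$106.75

1 Jan – 19 Apr 1996: 110 days, exemption $47,000 → ($63,000 − $47,000) × 1.1% × 110/366 = $52.8962
20 Apr – 31 Dec 1996: 256 days, exemption $56,000 → ($63,000 − $56,000) × 1.1% × 256/366 = $53.8579
Total = $106.7541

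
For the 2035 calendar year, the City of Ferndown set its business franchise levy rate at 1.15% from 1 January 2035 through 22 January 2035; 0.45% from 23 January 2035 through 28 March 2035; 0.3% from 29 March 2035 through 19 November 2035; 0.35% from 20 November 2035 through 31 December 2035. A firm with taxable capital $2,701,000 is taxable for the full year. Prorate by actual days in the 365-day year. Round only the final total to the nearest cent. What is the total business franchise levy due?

$10,363.70

1 January – 22 January 2035: 22 days at 1.15% → $2,701,000 × 1.15% × 22/365 = $1,872.2000
23 January – 28 March 2035: 65 days at 0.45% → $2,701,000 × 0.45% × 65/365 = $2,164.5000
29 March – 19 November 2035: 236 days at 0.3% → $2,701,000 × 0.3% × 236/365 = $5,239.2000
20 November – 31 December 2035: 42 days at 0.35% → $2,701,000 × 0.35% × 42/365 = $1,087.8000
Total = $10,363.7000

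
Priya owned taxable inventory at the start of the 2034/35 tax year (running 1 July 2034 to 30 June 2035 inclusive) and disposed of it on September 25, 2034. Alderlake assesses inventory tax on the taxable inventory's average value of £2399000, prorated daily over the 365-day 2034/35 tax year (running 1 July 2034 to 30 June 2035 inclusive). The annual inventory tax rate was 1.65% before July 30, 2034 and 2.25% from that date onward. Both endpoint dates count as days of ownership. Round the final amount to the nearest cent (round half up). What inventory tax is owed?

£11722.24

July 1 – July 29, 2034: 29 days at 1.65% → £2399000 × 1.65% × 29/365 = £3144.9904
July 30 – September 25, 2034: 58 days at 2.25% → £2399000 × 2.25% × 58/365 = £8577.2466
Total = £11722.2370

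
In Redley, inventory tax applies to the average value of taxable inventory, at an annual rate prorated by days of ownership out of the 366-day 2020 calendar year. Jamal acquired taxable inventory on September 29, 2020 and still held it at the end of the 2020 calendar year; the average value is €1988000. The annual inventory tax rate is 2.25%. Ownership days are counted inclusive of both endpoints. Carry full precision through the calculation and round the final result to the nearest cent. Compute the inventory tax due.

Days held (September 29 – December 31, 2020): 94 out of 366
Tax = €1988000 × 2.25% × 94/366 = €11488.0328

€11488.03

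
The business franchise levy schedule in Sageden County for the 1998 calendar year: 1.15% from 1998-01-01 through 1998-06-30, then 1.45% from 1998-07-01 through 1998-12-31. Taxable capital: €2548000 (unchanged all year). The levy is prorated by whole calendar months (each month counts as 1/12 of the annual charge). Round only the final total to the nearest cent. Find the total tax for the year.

1998-01-01 to 1998-06-30: 6 months at 1.15% → €2548000 × 1.15% × 6/12 = €14651.0000
1998-07-01 to 1998-12-31: 6 months at 1.45% → €2548000 × 1.45% × 6/12 = €18473.0000
Total = €33124.0000

€33124.00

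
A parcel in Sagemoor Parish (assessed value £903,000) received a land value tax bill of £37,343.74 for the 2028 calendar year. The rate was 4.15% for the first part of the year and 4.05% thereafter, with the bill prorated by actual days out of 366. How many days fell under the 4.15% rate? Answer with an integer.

313 days

Let d = days at the first rate; then 366 − d days at the second rate.
£903,000 × [4.15%·d + 4.05%·(366−d)] / 366 = £37,343.74
Solving gives d = 313, so the new rate took effect on 9 November 2028.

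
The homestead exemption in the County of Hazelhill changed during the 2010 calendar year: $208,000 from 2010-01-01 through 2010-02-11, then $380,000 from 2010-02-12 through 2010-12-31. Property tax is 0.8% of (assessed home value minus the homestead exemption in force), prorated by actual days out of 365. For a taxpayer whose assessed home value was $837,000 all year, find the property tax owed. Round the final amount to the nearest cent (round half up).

2010-01-01 to 2010-02-11: 42 days, exemption $208,000 → ($837,000 − $208,000) × 0.8% × 42/365 = $579.0247
2010-02-12 to 2010-12-31: 323 days, exemption $380,000 → ($837,000 − $380,000) × 0.8% × 323/365 = $3,235.3096
Total = $3,814.3342

$3,814.33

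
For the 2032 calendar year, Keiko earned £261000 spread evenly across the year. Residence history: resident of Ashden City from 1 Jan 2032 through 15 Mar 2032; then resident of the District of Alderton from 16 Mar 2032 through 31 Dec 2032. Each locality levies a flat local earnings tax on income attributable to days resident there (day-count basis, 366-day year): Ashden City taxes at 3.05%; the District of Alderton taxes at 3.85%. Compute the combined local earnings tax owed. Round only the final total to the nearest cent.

Ashden City, 1 Jan – 15 Mar 2032: 75 days → £261000 × 3.05% × 75/366 = £1631.2500
The District of Alderton, 16 Mar – 31 Dec 2032: 291 days → £261000 × 3.85% × 291/366 = £7989.3811
Total = £9620.6311

£9620.63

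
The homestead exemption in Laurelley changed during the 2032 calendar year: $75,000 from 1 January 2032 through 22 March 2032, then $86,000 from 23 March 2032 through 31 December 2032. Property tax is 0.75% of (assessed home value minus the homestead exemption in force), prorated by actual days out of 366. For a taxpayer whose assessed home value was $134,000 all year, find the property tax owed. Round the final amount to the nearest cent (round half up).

$378.48

1 January – 22 March 2032: 82 days, exemption $75,000 → ($134,000 − $75,000) × 0.75% × 82/366 = $99.1393
23 March – 31 December 2032: 284 days, exemption $86,000 → ($134,000 − $86,000) × 0.75% × 284/366 = $279.3443
Total = $378.4836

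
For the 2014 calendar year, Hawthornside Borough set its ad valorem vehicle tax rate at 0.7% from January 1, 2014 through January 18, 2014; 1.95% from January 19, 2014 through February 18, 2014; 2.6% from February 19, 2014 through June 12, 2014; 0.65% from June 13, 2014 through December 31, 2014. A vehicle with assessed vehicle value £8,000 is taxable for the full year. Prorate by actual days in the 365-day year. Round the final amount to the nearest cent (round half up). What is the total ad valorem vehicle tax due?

£109.75

January 1 – January 18, 2014: 18 days at 0.7% → £8,000 × 0.7% × 18/365 = £2.7616
January 19 – February 18, 2014: 31 days at 1.95% → £8,000 × 1.95% × 31/365 = £13.2493
February 19 – June 12, 2014: 114 days at 2.6% → £8,000 × 2.6% × 114/365 = £64.9644
June 13 – December 31, 2014: 202 days at 0.65% → £8,000 × 0.65% × 202/365 = £28.7781
Total = £109.7534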